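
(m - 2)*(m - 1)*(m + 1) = m^3 - 2*m^2 - m + 2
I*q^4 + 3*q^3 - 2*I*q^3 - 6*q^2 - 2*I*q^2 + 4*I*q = q*(q - 2)*(q - 2*I)*(I*q + 1)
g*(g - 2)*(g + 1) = g^3 - g^2 - 2*g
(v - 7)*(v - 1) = v^2 - 8*v + 7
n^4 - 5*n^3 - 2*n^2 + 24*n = n*(n - 4)*(n - 3)*(n + 2)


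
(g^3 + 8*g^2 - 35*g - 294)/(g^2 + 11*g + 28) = (g^2 + g - 42)/(g + 4)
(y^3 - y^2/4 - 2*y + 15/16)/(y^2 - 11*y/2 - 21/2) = (8*y^2 - 14*y + 5)/(8*(y - 7))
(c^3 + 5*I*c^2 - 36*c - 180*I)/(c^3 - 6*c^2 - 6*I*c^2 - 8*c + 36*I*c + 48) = (c^2 + c*(6 + 5*I) + 30*I)/(c^2 - 6*I*c - 8)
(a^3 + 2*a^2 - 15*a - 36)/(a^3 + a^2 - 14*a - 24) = (a + 3)/(a + 2)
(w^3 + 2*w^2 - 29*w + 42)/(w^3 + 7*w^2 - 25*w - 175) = (w^2 - 5*w + 6)/(w^2 - 25)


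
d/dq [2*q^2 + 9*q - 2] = 4*q + 9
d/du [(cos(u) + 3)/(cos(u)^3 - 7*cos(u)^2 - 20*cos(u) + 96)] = (-81*cos(u)/2 + cos(2*u) + cos(3*u)/2 - 155)*sin(u)/(cos(u)^3 - 7*cos(u)^2 - 20*cos(u) + 96)^2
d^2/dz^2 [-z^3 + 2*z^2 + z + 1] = 4 - 6*z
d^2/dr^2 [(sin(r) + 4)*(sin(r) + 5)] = -9*sin(r) + 2*cos(2*r)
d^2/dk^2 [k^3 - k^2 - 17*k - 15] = 6*k - 2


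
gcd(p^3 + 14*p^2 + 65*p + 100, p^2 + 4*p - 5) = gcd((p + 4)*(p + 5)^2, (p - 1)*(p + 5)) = p + 5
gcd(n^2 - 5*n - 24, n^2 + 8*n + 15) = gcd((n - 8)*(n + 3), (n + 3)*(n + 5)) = n + 3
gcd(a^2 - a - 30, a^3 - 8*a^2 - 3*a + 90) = a - 6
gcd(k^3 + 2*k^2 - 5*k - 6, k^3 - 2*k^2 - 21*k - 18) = k^2 + 4*k + 3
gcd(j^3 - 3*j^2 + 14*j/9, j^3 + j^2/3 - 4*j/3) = j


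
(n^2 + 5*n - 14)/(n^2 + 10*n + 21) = (n - 2)/(n + 3)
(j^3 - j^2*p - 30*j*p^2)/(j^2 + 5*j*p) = j - 6*p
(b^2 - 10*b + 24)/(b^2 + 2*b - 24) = (b - 6)/(b + 6)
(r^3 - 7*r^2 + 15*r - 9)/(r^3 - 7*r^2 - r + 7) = (r^2 - 6*r + 9)/(r^2 - 6*r - 7)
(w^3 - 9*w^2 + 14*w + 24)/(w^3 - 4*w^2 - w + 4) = (w - 6)/(w - 1)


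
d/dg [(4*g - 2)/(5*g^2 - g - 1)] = 2*(-10*g^2 + 10*g - 3)/(25*g^4 - 10*g^3 - 9*g^2 + 2*g + 1)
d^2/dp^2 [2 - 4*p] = 0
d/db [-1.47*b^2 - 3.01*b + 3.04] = -2.94*b - 3.01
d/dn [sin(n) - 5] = cos(n)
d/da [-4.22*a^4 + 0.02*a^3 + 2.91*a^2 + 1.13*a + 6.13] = -16.88*a^3 + 0.06*a^2 + 5.82*a + 1.13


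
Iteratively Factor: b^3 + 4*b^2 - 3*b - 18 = (b + 3)*(b^2 + b - 6) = (b + 3)^2*(b - 2)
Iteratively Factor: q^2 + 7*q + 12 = (q + 3)*(q + 4)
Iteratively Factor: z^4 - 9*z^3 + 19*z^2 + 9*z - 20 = (z - 1)*(z^3 - 8*z^2 + 11*z + 20) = (z - 4)*(z - 1)*(z^2 - 4*z - 5) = (z - 5)*(z - 4)*(z - 1)*(z + 1)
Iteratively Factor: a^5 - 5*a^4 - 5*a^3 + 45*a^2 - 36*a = (a - 1)*(a^4 - 4*a^3 - 9*a^2 + 36*a) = (a - 3)*(a - 1)*(a^3 - a^2 - 12*a) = (a - 4)*(a - 3)*(a - 1)*(a^2 + 3*a) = (a - 4)*(a - 3)*(a - 1)*(a + 3)*(a)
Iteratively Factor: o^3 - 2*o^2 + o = (o - 1)*(o^2 - o) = (o - 1)^2*(o)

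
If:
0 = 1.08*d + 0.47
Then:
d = -0.44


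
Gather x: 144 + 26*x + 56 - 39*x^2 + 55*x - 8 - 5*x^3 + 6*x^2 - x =-5*x^3 - 33*x^2 + 80*x + 192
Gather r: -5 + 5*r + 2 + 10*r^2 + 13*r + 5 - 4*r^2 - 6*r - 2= 6*r^2 + 12*r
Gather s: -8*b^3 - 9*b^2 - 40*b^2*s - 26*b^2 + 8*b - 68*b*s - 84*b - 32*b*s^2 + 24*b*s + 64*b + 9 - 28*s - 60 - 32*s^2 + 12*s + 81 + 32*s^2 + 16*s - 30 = -8*b^3 - 35*b^2 - 32*b*s^2 - 12*b + s*(-40*b^2 - 44*b)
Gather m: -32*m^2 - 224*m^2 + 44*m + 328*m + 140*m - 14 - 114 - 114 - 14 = -256*m^2 + 512*m - 256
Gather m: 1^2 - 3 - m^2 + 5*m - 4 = -m^2 + 5*m - 6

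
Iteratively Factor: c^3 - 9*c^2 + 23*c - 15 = (c - 5)*(c^2 - 4*c + 3) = (c - 5)*(c - 3)*(c - 1)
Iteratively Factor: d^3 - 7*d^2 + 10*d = (d)*(d^2 - 7*d + 10) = d*(d - 2)*(d - 5)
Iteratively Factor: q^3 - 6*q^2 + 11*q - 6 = (q - 3)*(q^2 - 3*q + 2) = (q - 3)*(q - 1)*(q - 2)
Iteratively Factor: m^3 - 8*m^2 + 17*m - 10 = (m - 1)*(m^2 - 7*m + 10) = (m - 2)*(m - 1)*(m - 5)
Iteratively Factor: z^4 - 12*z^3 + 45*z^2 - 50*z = (z - 5)*(z^3 - 7*z^2 + 10*z) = (z - 5)^2*(z^2 - 2*z) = (z - 5)^2*(z - 2)*(z)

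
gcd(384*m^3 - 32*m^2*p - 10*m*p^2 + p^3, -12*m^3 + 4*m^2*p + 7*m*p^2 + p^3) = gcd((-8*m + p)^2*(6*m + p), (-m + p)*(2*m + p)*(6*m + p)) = 6*m + p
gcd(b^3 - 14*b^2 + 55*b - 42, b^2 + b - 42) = b - 6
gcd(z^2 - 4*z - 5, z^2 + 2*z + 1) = z + 1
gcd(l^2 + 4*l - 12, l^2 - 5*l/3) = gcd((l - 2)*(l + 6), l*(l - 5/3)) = 1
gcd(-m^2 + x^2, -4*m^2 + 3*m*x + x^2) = -m + x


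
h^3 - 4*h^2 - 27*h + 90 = (h - 6)*(h - 3)*(h + 5)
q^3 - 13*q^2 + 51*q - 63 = (q - 7)*(q - 3)^2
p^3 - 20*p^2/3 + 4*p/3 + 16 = (p - 6)*(p - 2)*(p + 4/3)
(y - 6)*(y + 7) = y^2 + y - 42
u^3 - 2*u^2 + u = u*(u - 1)^2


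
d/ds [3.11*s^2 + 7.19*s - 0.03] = 6.22*s + 7.19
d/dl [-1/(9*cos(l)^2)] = -2*sin(l)/(9*cos(l)^3)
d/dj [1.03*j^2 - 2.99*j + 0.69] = 2.06*j - 2.99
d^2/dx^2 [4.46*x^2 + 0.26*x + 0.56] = 8.92000000000000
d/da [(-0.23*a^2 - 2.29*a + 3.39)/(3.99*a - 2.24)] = (-0.9177*a^2 + 1.0304*a - 8.3965)/(15.9201*a^2 - 17.8752*a + 5.0176)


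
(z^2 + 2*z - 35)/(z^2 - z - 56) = (z - 5)/(z - 8)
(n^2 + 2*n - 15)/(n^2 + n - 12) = (n + 5)/(n + 4)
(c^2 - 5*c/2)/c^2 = (c - 5/2)/c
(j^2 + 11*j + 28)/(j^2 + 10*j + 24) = (j + 7)/(j + 6)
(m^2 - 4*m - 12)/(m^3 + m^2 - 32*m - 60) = 1/(m + 5)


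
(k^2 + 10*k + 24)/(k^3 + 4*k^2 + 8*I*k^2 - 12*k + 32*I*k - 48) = (k + 6)/(k^2 + 8*I*k - 12)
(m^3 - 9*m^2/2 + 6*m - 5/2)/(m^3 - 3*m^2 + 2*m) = (2*m^2 - 7*m + 5)/(2*m*(m - 2))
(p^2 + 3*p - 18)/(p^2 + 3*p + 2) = (p^2 + 3*p - 18)/(p^2 + 3*p + 2)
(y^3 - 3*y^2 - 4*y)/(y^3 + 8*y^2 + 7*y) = (y - 4)/(y + 7)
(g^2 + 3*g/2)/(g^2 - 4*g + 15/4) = 2*g*(2*g + 3)/(4*g^2 - 16*g + 15)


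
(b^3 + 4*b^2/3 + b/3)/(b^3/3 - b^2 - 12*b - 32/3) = b*(3*b + 1)/(b^2 - 4*b - 32)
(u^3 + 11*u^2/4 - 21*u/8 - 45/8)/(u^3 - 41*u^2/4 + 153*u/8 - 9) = (4*u^2 + 17*u + 15)/(4*u^2 - 35*u + 24)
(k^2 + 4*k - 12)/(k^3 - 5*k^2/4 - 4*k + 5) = 4*(k + 6)/(4*k^2 + 3*k - 10)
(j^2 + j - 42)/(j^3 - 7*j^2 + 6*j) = (j + 7)/(j*(j - 1))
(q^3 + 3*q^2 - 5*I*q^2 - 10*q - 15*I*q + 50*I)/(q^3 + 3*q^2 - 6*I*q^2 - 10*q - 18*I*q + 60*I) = (q - 5*I)/(q - 6*I)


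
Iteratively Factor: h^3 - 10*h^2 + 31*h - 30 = (h - 5)*(h^2 - 5*h + 6) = (h - 5)*(h - 3)*(h - 2)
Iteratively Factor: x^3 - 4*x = (x + 2)*(x^2 - 2*x) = x*(x + 2)*(x - 2)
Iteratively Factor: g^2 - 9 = (g - 3)*(g + 3)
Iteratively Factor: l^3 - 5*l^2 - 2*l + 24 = (l + 2)*(l^2 - 7*l + 12) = (l - 4)*(l + 2)*(l - 3)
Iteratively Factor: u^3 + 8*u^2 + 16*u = (u)*(u^2 + 8*u + 16) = u*(u + 4)*(u + 4)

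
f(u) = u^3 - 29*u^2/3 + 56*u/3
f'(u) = 3*u^2 - 58*u/3 + 56/3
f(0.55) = 7.51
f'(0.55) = 8.94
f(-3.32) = -205.12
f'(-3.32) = 115.92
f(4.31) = -19.05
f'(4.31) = -8.93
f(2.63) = 0.42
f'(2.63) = -11.43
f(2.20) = 4.93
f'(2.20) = -9.35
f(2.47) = 2.20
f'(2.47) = -10.78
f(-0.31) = -6.75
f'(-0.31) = 24.95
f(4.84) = -22.72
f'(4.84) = -4.63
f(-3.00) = -170.00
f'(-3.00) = 103.67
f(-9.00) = -1680.00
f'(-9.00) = 435.67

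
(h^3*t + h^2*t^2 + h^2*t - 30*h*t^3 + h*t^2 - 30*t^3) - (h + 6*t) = h^3*t + h^2*t^2 + h^2*t - 30*h*t^3 + h*t^2 - h - 30*t^3 - 6*t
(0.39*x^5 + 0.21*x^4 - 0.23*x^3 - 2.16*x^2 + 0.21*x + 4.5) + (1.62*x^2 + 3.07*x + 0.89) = 0.39*x^5 + 0.21*x^4 - 0.23*x^3 - 0.54*x^2 + 3.28*x + 5.39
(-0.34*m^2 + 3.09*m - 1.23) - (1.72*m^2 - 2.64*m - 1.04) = -2.06*m^2 + 5.73*m - 0.19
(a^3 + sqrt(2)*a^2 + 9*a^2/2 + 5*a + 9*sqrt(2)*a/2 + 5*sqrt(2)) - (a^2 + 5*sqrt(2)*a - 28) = a^3 + sqrt(2)*a^2 + 7*a^2/2 - sqrt(2)*a/2 + 5*a + 5*sqrt(2) + 28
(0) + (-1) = -1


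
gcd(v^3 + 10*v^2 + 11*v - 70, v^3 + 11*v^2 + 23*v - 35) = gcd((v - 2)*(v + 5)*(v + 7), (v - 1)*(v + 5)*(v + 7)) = v^2 + 12*v + 35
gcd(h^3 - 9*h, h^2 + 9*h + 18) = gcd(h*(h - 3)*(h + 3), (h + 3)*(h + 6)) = h + 3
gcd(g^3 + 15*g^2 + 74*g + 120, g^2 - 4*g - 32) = g + 4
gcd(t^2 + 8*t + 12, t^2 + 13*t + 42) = t + 6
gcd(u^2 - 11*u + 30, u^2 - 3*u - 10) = u - 5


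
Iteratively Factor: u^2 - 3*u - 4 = (u - 4)*(u + 1)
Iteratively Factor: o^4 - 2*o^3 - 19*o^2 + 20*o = (o - 1)*(o^3 - o^2 - 20*o) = (o - 1)*(o + 4)*(o^2 - 5*o) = o*(o - 1)*(o + 4)*(o - 5)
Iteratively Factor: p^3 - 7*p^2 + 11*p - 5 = (p - 5)*(p^2 - 2*p + 1) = (p - 5)*(p - 1)*(p - 1)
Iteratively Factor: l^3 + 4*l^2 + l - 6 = (l - 1)*(l^2 + 5*l + 6) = (l - 1)*(l + 3)*(l + 2)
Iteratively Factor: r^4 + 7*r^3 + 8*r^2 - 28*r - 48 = (r + 4)*(r^3 + 3*r^2 - 4*r - 12) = (r + 3)*(r + 4)*(r^2 - 4) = (r - 2)*(r + 3)*(r + 4)*(r + 2)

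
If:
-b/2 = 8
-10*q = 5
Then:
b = -16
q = -1/2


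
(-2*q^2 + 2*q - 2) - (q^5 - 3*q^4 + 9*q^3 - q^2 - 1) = -q^5 + 3*q^4 - 9*q^3 - q^2 + 2*q - 1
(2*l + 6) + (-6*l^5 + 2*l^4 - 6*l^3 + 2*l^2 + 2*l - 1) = -6*l^5 + 2*l^4 - 6*l^3 + 2*l^2 + 4*l + 5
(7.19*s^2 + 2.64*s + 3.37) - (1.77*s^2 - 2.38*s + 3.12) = 5.42*s^2 + 5.02*s + 0.25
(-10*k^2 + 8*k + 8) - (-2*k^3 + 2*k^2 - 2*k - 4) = 2*k^3 - 12*k^2 + 10*k + 12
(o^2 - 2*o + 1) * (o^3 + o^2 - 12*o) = o^5 - o^4 - 13*o^3 + 25*o^2 - 12*o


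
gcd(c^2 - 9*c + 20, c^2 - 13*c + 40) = c - 5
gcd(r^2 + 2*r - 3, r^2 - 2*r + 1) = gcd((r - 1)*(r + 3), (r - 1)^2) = r - 1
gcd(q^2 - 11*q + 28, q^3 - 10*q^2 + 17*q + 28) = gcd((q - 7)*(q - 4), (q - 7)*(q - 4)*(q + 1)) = q^2 - 11*q + 28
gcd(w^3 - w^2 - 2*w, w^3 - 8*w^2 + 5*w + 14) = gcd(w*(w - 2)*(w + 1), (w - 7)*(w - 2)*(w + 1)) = w^2 - w - 2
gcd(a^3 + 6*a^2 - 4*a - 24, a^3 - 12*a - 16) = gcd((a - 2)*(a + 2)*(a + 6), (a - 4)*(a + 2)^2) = a + 2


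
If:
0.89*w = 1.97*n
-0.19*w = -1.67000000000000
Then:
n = 3.97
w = 8.79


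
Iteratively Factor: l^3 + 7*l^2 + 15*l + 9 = (l + 3)*(l^2 + 4*l + 3) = (l + 1)*(l + 3)*(l + 3)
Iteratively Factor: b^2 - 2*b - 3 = (b + 1)*(b - 3)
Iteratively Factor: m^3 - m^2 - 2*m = (m)*(m^2 - m - 2) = m*(m - 2)*(m + 1)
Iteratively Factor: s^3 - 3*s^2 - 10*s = (s - 5)*(s^2 + 2*s) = (s - 5)*(s + 2)*(s)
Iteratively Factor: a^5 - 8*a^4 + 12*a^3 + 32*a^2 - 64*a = (a)*(a^4 - 8*a^3 + 12*a^2 + 32*a - 64) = a*(a - 4)*(a^3 - 4*a^2 - 4*a + 16) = a*(a - 4)^2*(a^2 - 4) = a*(a - 4)^2*(a + 2)*(a - 2)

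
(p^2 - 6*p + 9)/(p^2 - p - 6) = (p - 3)/(p + 2)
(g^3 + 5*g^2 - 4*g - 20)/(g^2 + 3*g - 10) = g + 2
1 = 1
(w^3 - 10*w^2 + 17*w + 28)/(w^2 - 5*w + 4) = (w^2 - 6*w - 7)/(w - 1)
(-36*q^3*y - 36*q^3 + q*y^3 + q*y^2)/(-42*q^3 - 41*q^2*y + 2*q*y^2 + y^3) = q*(6*q*y + 6*q + y^2 + y)/(7*q^2 + 8*q*y + y^2)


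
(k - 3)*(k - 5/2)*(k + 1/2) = k^3 - 5*k^2 + 19*k/4 + 15/4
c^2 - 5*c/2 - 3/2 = (c - 3)*(c + 1/2)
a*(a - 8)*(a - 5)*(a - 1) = a^4 - 14*a^3 + 53*a^2 - 40*a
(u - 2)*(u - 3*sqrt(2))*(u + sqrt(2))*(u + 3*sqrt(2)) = u^4 - 2*u^3 + sqrt(2)*u^3 - 18*u^2 - 2*sqrt(2)*u^2 - 18*sqrt(2)*u + 36*u + 36*sqrt(2)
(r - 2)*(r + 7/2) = r^2 + 3*r/2 - 7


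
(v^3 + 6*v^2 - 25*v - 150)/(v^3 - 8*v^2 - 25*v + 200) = (v + 6)/(v - 8)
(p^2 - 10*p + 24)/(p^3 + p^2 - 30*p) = (p^2 - 10*p + 24)/(p*(p^2 + p - 30))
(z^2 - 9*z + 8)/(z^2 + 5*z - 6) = (z - 8)/(z + 6)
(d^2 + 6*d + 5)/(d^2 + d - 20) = (d + 1)/(d - 4)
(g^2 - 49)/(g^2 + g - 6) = (g^2 - 49)/(g^2 + g - 6)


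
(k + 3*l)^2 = k^2 + 6*k*l + 9*l^2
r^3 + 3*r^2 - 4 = (r - 1)*(r + 2)^2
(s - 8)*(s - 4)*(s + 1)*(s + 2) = s^4 - 9*s^3 - 2*s^2 + 72*s + 64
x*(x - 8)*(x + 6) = x^3 - 2*x^2 - 48*x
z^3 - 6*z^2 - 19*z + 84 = (z - 7)*(z - 3)*(z + 4)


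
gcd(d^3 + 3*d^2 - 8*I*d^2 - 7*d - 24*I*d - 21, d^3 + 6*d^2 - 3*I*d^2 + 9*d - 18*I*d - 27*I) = d + 3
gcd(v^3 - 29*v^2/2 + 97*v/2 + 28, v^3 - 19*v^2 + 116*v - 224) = v^2 - 15*v + 56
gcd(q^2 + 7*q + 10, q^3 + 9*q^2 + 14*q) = q + 2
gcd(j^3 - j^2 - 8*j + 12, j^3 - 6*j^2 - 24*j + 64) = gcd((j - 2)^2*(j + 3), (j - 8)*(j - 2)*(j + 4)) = j - 2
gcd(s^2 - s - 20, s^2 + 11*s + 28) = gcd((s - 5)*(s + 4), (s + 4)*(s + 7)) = s + 4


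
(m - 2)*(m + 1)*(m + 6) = m^3 + 5*m^2 - 8*m - 12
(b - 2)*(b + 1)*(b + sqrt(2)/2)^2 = b^4 - b^3 + sqrt(2)*b^3 - 3*b^2/2 - sqrt(2)*b^2 - 2*sqrt(2)*b - b/2 - 1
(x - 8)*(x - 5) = x^2 - 13*x + 40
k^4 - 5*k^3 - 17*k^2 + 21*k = k*(k - 7)*(k - 1)*(k + 3)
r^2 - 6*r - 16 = (r - 8)*(r + 2)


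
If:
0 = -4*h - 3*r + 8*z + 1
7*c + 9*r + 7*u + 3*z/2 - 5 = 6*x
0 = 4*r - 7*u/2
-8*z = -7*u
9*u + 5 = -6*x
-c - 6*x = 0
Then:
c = 2015/1411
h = -1039/5644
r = -490/1411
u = -560/1411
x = -2015/8466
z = -490/1411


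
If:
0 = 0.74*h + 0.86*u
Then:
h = -1.16216216216216*u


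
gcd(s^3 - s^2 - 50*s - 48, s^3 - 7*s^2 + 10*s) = 1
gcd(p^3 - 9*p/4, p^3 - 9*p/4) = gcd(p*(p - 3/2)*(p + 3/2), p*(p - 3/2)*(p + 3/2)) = p^3 - 9*p/4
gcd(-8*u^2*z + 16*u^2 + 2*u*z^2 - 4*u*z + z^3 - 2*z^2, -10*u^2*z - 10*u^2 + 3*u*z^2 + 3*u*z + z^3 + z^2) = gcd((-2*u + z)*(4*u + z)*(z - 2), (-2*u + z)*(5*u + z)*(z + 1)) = -2*u + z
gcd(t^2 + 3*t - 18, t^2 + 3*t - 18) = t^2 + 3*t - 18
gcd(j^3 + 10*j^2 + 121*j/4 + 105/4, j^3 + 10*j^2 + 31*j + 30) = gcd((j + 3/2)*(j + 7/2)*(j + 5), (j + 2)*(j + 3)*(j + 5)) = j + 5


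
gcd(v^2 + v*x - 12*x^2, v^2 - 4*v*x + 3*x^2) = -v + 3*x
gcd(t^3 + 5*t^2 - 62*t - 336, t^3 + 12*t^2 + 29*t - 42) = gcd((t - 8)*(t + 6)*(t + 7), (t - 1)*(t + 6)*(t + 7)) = t^2 + 13*t + 42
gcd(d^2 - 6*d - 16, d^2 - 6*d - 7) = 1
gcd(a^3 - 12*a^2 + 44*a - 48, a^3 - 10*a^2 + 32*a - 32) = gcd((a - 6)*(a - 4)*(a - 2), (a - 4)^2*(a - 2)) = a^2 - 6*a + 8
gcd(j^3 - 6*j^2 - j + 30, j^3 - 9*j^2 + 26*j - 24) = j - 3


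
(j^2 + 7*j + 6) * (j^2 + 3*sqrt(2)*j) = j^4 + 3*sqrt(2)*j^3 + 7*j^3 + 6*j^2 + 21*sqrt(2)*j^2 + 18*sqrt(2)*j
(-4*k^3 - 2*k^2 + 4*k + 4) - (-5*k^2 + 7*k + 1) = -4*k^3 + 3*k^2 - 3*k + 3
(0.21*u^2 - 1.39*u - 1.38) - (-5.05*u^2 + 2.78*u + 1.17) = 5.26*u^2 - 4.17*u - 2.55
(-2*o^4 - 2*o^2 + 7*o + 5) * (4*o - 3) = -8*o^5 + 6*o^4 - 8*o^3 + 34*o^2 - o - 15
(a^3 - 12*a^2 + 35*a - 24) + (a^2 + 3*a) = a^3 - 11*a^2 + 38*a - 24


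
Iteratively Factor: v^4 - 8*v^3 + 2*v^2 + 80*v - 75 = (v + 3)*(v^3 - 11*v^2 + 35*v - 25) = (v - 5)*(v + 3)*(v^2 - 6*v + 5) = (v - 5)*(v - 1)*(v + 3)*(v - 5)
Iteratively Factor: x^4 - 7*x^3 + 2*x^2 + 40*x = (x + 2)*(x^3 - 9*x^2 + 20*x) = (x - 4)*(x + 2)*(x^2 - 5*x) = (x - 5)*(x - 4)*(x + 2)*(x)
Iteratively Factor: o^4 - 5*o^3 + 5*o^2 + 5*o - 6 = (o - 2)*(o^3 - 3*o^2 - o + 3) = (o - 2)*(o + 1)*(o^2 - 4*o + 3) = (o - 2)*(o - 1)*(o + 1)*(o - 3)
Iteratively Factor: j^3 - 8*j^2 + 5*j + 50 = (j + 2)*(j^2 - 10*j + 25) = (j - 5)*(j + 2)*(j - 5)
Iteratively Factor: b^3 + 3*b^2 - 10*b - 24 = (b - 3)*(b^2 + 6*b + 8) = (b - 3)*(b + 4)*(b + 2)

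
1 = 1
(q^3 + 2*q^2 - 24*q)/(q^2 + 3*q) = (q^2 + 2*q - 24)/(q + 3)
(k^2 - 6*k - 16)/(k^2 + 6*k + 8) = (k - 8)/(k + 4)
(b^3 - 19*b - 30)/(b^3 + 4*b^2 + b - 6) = (b - 5)/(b - 1)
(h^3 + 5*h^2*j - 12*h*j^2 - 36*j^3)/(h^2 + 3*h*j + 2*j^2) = (h^2 + 3*h*j - 18*j^2)/(h + j)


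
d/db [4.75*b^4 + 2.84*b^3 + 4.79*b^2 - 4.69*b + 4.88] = 19.0*b^3 + 8.52*b^2 + 9.58*b - 4.69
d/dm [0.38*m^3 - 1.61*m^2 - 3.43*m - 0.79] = 1.14*m^2 - 3.22*m - 3.43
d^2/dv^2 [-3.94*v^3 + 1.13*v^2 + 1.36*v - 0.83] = 2.26 - 23.64*v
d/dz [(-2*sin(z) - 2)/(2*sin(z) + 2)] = 0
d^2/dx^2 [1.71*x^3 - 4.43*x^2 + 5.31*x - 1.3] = 10.26*x - 8.86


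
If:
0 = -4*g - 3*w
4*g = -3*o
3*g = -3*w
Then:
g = 0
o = 0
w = 0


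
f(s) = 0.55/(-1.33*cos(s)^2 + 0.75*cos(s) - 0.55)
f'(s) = 0.55*(-2.66*sin(s)*cos(s) + 0.75*sin(s))/(-1.33*cos(s)^2 + 0.75*cos(s) - 0.55)^2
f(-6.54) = -0.51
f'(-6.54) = 0.22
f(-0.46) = -0.58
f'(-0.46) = 0.45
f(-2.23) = -0.36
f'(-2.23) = -0.45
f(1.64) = -0.90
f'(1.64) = 1.39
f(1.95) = -0.54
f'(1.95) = 0.87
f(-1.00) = -1.03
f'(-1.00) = 1.12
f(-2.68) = -0.24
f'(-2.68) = -0.15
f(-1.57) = -1.00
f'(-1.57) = -1.36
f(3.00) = -0.21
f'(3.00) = 0.04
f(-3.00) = -0.21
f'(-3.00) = -0.04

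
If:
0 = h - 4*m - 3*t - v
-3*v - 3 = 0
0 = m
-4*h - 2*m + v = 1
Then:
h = -1/2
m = 0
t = 1/6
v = -1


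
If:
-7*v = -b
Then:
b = 7*v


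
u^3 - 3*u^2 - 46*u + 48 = (u - 8)*(u - 1)*(u + 6)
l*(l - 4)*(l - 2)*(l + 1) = l^4 - 5*l^3 + 2*l^2 + 8*l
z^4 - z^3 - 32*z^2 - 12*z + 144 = (z - 6)*(z - 2)*(z + 3)*(z + 4)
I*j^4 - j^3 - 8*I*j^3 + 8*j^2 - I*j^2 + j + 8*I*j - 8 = (j - 8)*(j - 1)*(j + I)*(I*j + I)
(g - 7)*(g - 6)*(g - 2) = g^3 - 15*g^2 + 68*g - 84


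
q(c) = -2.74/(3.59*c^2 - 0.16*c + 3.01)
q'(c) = -2.74*(0.16 - 7.18*c)/(3.59*c^2 - 0.16*c + 3.01)^2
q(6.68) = -0.02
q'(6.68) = 0.00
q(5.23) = -0.03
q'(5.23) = 0.01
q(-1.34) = -0.28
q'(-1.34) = -0.29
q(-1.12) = -0.36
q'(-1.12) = -0.38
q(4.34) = -0.04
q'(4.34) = 0.02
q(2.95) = -0.08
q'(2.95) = 0.05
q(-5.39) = -0.03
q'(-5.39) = -0.01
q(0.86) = -0.50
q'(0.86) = 0.54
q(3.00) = -0.08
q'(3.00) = 0.05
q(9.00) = -0.01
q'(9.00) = 0.00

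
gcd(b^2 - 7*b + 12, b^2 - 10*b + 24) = b - 4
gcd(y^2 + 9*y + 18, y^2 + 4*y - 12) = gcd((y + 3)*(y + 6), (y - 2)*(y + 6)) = y + 6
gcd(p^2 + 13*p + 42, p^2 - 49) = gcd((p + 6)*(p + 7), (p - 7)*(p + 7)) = p + 7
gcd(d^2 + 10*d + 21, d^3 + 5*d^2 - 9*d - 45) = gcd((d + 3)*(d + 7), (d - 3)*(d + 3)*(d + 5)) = d + 3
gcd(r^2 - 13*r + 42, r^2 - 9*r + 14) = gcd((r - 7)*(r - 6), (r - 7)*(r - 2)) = r - 7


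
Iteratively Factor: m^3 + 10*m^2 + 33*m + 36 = (m + 4)*(m^2 + 6*m + 9) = (m + 3)*(m + 4)*(m + 3)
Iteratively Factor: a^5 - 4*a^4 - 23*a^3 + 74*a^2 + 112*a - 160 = (a - 5)*(a^4 + a^3 - 18*a^2 - 16*a + 32) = (a - 5)*(a + 2)*(a^3 - a^2 - 16*a + 16) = (a - 5)*(a - 1)*(a + 2)*(a^2 - 16) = (a - 5)*(a - 1)*(a + 2)*(a + 4)*(a - 4)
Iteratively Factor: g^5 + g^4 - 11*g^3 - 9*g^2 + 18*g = (g - 3)*(g^4 + 4*g^3 + g^2 - 6*g) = (g - 3)*(g - 1)*(g^3 + 5*g^2 + 6*g) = (g - 3)*(g - 1)*(g + 3)*(g^2 + 2*g) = g*(g - 3)*(g - 1)*(g + 3)*(g + 2)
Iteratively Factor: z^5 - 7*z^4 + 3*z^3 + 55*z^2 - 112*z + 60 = (z - 1)*(z^4 - 6*z^3 - 3*z^2 + 52*z - 60) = (z - 5)*(z - 1)*(z^3 - z^2 - 8*z + 12) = (z - 5)*(z - 2)*(z - 1)*(z^2 + z - 6) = (z - 5)*(z - 2)*(z - 1)*(z + 3)*(z - 2)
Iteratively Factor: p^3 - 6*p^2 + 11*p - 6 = (p - 2)*(p^2 - 4*p + 3) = (p - 3)*(p - 2)*(p - 1)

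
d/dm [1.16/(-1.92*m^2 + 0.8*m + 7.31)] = (4.4544*m - 0.928)/(-1.92*m^2 + 0.8*m + 7.31)^2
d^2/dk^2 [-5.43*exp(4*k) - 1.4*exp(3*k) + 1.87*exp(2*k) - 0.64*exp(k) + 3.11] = (-86.88*exp(3*k) - 12.6*exp(2*k) + 7.48*exp(k) - 0.64)*exp(k)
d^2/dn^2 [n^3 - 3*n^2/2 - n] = 6*n - 3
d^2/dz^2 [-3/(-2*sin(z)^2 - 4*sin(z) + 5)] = 12*(-4*sin(z)^4 - 6*sin(z)^3 - 8*sin(z)^2 + 7*sin(z) + 13)/(4*sin(z) - cos(2*z) - 4)^3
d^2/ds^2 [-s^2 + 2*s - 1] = -2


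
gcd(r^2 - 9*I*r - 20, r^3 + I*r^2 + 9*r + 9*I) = 1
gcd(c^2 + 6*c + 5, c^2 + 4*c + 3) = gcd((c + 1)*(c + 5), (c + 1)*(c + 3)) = c + 1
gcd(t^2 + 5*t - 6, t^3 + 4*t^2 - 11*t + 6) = t^2 + 5*t - 6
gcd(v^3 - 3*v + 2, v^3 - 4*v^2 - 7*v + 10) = v^2 + v - 2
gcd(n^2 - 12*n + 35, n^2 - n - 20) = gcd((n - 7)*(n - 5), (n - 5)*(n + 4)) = n - 5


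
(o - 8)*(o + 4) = o^2 - 4*o - 32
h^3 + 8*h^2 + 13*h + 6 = (h + 1)^2*(h + 6)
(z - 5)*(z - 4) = z^2 - 9*z + 20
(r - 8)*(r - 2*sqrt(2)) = r^2 - 8*r - 2*sqrt(2)*r + 16*sqrt(2)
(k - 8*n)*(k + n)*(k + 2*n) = k^3 - 5*k^2*n - 22*k*n^2 - 16*n^3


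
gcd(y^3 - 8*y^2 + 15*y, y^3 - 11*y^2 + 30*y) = y^2 - 5*y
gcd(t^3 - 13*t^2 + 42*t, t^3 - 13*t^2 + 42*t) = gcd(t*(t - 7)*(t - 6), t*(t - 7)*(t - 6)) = t^3 - 13*t^2 + 42*t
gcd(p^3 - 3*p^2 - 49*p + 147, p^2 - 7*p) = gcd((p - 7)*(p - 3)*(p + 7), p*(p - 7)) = p - 7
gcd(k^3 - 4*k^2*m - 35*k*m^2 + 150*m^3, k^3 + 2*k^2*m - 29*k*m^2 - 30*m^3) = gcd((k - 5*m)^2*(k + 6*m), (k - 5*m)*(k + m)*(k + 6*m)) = k^2 + k*m - 30*m^2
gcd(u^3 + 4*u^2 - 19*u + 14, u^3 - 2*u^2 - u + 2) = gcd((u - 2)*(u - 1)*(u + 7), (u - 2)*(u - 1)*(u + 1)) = u^2 - 3*u + 2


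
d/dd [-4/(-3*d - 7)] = -12/(3*d + 7)^2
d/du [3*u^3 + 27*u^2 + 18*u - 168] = 9*u^2 + 54*u + 18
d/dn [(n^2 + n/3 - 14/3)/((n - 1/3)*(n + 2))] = 4*(3*n^2 + 18*n + 17)/(9*n^4 + 30*n^3 + 13*n^2 - 20*n + 4)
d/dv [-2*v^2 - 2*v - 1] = -4*v - 2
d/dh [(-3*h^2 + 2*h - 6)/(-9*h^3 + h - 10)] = (2*(3*h - 1)*(9*h^3 - h + 10) - (27*h^2 - 1)*(3*h^2 - 2*h + 6))/(9*h^3 - h + 10)^2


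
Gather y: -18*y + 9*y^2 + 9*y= 9*y^2 - 9*y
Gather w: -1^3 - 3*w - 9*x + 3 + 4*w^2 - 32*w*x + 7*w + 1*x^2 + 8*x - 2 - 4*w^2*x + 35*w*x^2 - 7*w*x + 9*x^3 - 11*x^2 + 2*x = w^2*(4 - 4*x) + w*(35*x^2 - 39*x + 4) + 9*x^3 - 10*x^2 + x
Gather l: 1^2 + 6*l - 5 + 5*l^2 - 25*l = 5*l^2 - 19*l - 4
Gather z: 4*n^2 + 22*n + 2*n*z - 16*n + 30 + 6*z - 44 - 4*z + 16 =4*n^2 + 6*n + z*(2*n + 2) + 2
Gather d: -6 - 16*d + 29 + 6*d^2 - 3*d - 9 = 6*d^2 - 19*d + 14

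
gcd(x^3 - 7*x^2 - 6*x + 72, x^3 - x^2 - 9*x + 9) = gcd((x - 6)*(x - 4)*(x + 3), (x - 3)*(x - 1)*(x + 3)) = x + 3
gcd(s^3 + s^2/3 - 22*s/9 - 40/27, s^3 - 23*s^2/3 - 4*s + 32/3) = s + 4/3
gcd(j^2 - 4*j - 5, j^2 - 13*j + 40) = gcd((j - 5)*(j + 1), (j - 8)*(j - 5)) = j - 5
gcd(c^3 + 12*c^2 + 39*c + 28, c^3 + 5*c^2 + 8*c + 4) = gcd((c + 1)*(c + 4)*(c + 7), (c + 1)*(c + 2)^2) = c + 1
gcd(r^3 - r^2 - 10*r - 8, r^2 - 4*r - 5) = r + 1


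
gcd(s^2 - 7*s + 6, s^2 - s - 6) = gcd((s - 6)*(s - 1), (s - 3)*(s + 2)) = 1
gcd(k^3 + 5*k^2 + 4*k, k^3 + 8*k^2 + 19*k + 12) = k^2 + 5*k + 4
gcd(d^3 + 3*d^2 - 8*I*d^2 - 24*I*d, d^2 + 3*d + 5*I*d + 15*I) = d + 3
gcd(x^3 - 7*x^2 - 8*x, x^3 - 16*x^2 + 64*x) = x^2 - 8*x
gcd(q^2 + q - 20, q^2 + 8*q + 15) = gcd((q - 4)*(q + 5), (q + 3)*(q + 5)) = q + 5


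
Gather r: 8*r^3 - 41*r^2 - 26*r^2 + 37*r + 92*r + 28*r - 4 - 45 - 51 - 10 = 8*r^3 - 67*r^2 + 157*r - 110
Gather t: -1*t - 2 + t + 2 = 0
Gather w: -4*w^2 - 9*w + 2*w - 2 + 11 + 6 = -4*w^2 - 7*w + 15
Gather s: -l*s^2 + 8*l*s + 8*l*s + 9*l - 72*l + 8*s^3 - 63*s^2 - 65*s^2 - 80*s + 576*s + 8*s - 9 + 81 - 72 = -63*l + 8*s^3 + s^2*(-l - 128) + s*(16*l + 504)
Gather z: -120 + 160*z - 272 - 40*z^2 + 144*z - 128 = -40*z^2 + 304*z - 520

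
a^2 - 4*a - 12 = (a - 6)*(a + 2)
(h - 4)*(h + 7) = h^2 + 3*h - 28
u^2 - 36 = (u - 6)*(u + 6)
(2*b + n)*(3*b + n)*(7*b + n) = 42*b^3 + 41*b^2*n + 12*b*n^2 + n^3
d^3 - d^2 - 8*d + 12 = (d - 2)^2*(d + 3)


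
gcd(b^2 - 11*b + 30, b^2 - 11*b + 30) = b^2 - 11*b + 30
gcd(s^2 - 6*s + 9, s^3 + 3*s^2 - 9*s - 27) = s - 3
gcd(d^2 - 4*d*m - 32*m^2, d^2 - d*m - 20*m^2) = d + 4*m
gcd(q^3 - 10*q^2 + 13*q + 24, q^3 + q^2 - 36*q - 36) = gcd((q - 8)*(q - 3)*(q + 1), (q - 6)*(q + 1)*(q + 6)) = q + 1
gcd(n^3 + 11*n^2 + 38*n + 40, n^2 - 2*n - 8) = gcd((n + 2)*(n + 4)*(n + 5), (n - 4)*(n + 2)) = n + 2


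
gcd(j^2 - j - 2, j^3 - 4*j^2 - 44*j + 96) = j - 2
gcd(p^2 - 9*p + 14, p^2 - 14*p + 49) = p - 7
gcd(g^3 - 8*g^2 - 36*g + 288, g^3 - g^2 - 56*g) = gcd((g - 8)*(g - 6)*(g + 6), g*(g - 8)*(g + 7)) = g - 8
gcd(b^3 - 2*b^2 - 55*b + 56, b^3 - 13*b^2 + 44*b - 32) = b^2 - 9*b + 8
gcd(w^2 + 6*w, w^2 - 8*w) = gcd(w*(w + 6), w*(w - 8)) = w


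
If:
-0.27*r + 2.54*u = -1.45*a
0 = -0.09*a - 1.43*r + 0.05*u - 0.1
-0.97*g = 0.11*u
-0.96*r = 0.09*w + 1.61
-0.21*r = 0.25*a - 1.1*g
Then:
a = 0.10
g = 0.01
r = -0.08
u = -0.06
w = -17.05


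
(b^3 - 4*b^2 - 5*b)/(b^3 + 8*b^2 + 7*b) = (b - 5)/(b + 7)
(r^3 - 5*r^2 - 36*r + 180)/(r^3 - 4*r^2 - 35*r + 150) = (r - 6)/(r - 5)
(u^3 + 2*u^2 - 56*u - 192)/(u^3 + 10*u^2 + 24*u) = (u - 8)/u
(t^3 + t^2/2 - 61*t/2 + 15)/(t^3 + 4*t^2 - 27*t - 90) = (t - 1/2)/(t + 3)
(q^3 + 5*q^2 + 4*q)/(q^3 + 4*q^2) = (q + 1)/q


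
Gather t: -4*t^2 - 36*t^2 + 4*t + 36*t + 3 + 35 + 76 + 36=-40*t^2 + 40*t + 150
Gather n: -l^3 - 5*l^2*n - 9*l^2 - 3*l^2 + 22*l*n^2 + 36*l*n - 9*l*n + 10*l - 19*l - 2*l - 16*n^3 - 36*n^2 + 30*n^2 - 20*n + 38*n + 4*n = -l^3 - 12*l^2 - 11*l - 16*n^3 + n^2*(22*l - 6) + n*(-5*l^2 + 27*l + 22)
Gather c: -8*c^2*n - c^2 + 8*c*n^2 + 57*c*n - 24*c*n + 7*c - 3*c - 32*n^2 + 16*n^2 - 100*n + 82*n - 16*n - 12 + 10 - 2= c^2*(-8*n - 1) + c*(8*n^2 + 33*n + 4) - 16*n^2 - 34*n - 4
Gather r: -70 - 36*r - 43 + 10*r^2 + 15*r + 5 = 10*r^2 - 21*r - 108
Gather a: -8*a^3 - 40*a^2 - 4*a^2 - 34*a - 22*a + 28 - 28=-8*a^3 - 44*a^2 - 56*a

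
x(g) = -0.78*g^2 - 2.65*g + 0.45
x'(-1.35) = -0.54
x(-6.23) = -13.31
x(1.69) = -6.26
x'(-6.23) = 7.07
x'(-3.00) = 2.03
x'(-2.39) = 1.08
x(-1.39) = 2.63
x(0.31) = -0.45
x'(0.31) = -3.13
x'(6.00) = -12.01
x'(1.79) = -5.44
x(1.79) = -6.79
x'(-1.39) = -0.48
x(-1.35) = 2.61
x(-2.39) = 2.33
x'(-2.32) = 0.97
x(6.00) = -43.53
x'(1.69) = -5.29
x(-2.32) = 2.40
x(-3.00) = 1.38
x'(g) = -1.56*g - 2.65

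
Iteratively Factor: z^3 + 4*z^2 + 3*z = (z)*(z^2 + 4*z + 3) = z*(z + 1)*(z + 3)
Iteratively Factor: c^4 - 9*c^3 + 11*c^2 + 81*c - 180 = (c - 5)*(c^3 - 4*c^2 - 9*c + 36) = (c - 5)*(c - 3)*(c^2 - c - 12) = (c - 5)*(c - 4)*(c - 3)*(c + 3)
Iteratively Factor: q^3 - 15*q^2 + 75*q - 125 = (q - 5)*(q^2 - 10*q + 25) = (q - 5)^2*(q - 5)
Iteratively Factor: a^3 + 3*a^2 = (a + 3)*(a^2) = a*(a + 3)*(a)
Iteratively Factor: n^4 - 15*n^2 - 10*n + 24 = (n - 1)*(n^3 + n^2 - 14*n - 24) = (n - 1)*(n + 3)*(n^2 - 2*n - 8) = (n - 4)*(n - 1)*(n + 3)*(n + 2)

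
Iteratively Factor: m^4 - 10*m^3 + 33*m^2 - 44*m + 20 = (m - 1)*(m^3 - 9*m^2 + 24*m - 20) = (m - 2)*(m - 1)*(m^2 - 7*m + 10) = (m - 5)*(m - 2)*(m - 1)*(m - 2)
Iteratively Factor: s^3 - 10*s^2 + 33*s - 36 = (s - 4)*(s^2 - 6*s + 9) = (s - 4)*(s - 3)*(s - 3)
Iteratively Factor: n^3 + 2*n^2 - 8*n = (n)*(n^2 + 2*n - 8) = n*(n + 4)*(n - 2)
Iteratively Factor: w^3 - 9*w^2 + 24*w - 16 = (w - 1)*(w^2 - 8*w + 16) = (w - 4)*(w - 1)*(w - 4)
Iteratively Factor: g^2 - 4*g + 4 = (g - 2)*(g - 2)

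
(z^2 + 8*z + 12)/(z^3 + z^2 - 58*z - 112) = (z + 6)/(z^2 - z - 56)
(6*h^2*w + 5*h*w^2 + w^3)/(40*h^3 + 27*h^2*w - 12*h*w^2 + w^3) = w*(6*h^2 + 5*h*w + w^2)/(40*h^3 + 27*h^2*w - 12*h*w^2 + w^3)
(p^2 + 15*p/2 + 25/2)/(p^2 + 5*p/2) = (p + 5)/p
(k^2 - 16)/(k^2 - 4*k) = (k + 4)/k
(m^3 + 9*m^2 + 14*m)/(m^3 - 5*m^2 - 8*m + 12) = m*(m + 7)/(m^2 - 7*m + 6)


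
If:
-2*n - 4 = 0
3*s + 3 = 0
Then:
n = -2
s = -1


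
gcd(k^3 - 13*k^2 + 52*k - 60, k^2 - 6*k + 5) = k - 5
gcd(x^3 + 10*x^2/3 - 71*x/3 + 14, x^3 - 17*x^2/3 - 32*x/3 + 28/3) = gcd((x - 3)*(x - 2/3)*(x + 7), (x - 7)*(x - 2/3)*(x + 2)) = x - 2/3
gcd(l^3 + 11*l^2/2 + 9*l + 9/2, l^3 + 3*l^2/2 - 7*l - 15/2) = l^2 + 4*l + 3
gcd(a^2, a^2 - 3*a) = a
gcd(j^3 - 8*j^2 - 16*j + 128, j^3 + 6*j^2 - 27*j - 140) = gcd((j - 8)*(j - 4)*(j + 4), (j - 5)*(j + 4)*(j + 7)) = j + 4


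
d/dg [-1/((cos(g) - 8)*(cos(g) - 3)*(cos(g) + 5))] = (3*sin(g)^2 + 12*cos(g) + 28)*sin(g)/((cos(g) - 8)^2*(cos(g) - 3)^2*(cos(g) + 5)^2)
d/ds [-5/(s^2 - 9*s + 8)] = 5*(2*s - 9)/(s^2 - 9*s + 8)^2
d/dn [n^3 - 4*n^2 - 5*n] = 3*n^2 - 8*n - 5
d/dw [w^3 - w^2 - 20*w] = 3*w^2 - 2*w - 20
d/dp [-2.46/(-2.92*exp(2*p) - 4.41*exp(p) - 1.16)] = (-14.3664*exp(p) - 10.8486)*exp(p)/(2.92*exp(2*p) + 4.41*exp(p) + 1.16)^2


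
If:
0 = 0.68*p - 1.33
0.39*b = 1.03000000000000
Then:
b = 2.64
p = 1.96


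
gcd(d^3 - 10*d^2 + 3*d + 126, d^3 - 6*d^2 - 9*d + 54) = d^2 - 3*d - 18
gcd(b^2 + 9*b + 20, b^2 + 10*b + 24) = b + 4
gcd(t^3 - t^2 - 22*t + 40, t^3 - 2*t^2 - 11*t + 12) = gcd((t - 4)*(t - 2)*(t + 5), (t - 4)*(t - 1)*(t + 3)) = t - 4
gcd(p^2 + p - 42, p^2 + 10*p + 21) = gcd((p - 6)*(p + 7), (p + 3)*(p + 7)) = p + 7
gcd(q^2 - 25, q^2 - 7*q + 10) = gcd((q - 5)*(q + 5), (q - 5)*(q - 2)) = q - 5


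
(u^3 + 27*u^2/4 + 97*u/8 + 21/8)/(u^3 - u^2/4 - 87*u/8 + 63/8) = (4*u^2 + 13*u + 3)/(4*u^2 - 15*u + 9)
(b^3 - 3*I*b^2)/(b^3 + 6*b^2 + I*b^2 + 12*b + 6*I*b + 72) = b^2/(b^2 + b*(6 + 4*I) + 24*I)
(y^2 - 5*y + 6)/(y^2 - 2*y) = (y - 3)/y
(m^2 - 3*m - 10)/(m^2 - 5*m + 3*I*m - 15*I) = (m + 2)/(m + 3*I)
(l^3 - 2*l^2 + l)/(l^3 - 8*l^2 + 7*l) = (l - 1)/(l - 7)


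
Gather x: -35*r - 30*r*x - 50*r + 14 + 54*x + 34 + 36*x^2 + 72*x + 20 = -85*r + 36*x^2 + x*(126 - 30*r) + 68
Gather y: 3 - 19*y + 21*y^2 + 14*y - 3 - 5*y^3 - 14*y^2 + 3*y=-5*y^3 + 7*y^2 - 2*y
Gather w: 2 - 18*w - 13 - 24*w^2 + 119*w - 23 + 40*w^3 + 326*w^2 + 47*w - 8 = 40*w^3 + 302*w^2 + 148*w - 42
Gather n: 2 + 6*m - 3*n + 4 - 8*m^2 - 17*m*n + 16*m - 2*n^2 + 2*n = -8*m^2 + 22*m - 2*n^2 + n*(-17*m - 1) + 6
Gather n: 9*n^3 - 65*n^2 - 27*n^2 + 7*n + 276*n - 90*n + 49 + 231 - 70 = 9*n^3 - 92*n^2 + 193*n + 210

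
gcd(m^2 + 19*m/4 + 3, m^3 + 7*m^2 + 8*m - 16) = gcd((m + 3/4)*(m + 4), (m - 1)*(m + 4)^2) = m + 4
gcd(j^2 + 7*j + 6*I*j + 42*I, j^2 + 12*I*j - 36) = j + 6*I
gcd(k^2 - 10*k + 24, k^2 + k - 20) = k - 4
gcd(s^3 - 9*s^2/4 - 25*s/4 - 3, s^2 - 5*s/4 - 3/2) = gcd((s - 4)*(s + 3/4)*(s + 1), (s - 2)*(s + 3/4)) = s + 3/4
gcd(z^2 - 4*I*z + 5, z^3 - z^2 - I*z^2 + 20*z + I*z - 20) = z - 5*I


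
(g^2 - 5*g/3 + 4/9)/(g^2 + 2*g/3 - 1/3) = (g - 4/3)/(g + 1)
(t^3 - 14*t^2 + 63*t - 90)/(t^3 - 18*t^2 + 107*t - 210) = (t - 3)/(t - 7)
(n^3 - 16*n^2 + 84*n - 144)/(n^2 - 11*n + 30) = (n^2 - 10*n + 24)/(n - 5)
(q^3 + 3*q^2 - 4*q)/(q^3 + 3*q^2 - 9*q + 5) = q*(q + 4)/(q^2 + 4*q - 5)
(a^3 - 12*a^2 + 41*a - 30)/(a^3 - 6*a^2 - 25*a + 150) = (a - 1)/(a + 5)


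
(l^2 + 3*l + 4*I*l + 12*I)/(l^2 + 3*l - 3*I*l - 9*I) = (l + 4*I)/(l - 3*I)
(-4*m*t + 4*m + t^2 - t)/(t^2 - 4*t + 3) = (-4*m + t)/(t - 3)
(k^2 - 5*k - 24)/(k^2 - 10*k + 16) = (k + 3)/(k - 2)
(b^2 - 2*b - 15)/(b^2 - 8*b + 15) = (b + 3)/(b - 3)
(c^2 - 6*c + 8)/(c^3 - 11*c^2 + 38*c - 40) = 1/(c - 5)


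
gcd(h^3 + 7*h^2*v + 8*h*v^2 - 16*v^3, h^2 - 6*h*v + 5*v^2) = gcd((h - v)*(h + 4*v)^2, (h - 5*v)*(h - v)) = -h + v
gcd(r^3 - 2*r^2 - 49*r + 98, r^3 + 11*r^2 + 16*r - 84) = r^2 + 5*r - 14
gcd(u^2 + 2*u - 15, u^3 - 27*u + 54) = u - 3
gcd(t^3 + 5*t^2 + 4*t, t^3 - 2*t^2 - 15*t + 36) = t + 4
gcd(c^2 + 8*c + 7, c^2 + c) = c + 1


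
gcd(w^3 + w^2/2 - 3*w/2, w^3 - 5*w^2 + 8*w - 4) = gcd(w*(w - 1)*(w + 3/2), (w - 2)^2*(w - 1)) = w - 1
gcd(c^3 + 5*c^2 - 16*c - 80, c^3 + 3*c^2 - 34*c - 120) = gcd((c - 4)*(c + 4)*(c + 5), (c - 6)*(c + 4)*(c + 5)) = c^2 + 9*c + 20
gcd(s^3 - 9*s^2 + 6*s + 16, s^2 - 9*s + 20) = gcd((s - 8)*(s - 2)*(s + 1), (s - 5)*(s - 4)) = 1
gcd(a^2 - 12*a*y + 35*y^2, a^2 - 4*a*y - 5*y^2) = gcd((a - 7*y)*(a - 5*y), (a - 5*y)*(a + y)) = -a + 5*y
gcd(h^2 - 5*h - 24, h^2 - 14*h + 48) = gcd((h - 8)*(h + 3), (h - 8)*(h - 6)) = h - 8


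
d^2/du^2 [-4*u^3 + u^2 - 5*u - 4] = 2 - 24*u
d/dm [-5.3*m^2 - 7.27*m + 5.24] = -10.6*m - 7.27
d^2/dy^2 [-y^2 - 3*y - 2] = -2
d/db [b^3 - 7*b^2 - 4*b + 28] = 3*b^2 - 14*b - 4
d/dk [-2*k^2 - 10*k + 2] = -4*k - 10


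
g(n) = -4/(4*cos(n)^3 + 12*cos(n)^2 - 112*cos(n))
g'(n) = -4*(12*sin(n)*cos(n)^2 + 24*sin(n)*cos(n) - 112*sin(n))/(4*cos(n)^3 + 12*cos(n)^2 - 112*cos(n))^2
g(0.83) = 0.06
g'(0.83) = 0.06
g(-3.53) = -0.04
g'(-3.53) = 0.02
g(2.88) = -0.03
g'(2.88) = 0.01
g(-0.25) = 0.04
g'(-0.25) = -0.01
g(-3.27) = -0.03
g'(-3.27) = 0.00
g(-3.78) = -0.04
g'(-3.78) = 0.03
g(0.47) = 0.05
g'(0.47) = 0.02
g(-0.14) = 0.04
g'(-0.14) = -0.00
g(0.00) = 0.04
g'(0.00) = 0.00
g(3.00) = -0.03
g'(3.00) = 0.00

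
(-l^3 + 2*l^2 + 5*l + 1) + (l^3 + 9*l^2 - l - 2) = 11*l^2 + 4*l - 1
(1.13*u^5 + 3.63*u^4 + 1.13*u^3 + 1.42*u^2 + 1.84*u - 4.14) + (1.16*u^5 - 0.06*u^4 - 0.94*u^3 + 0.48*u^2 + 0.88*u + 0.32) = 2.29*u^5 + 3.57*u^4 + 0.19*u^3 + 1.9*u^2 + 2.72*u - 3.82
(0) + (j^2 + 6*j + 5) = j^2 + 6*j + 5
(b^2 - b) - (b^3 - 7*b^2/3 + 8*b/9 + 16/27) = -b^3 + 10*b^2/3 - 17*b/9 - 16/27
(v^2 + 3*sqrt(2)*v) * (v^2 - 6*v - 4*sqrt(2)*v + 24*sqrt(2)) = v^4 - 6*v^3 - sqrt(2)*v^3 - 24*v^2 + 6*sqrt(2)*v^2 + 144*v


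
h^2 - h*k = h*(h - k)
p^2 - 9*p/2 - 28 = (p - 8)*(p + 7/2)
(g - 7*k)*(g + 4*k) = g^2 - 3*g*k - 28*k^2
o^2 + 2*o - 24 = (o - 4)*(o + 6)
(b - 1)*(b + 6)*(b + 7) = b^3 + 12*b^2 + 29*b - 42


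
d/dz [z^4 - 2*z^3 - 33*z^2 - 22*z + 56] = 4*z^3 - 6*z^2 - 66*z - 22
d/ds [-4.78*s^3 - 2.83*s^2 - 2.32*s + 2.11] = -14.34*s^2 - 5.66*s - 2.32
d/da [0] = 0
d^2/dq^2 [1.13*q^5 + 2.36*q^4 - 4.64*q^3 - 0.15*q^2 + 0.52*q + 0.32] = 22.6*q^3 + 28.32*q^2 - 27.84*q - 0.3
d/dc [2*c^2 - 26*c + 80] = 4*c - 26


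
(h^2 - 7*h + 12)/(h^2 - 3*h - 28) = (-h^2 + 7*h - 12)/(-h^2 + 3*h + 28)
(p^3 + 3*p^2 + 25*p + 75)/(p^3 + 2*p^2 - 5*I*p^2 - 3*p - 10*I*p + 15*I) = (p + 5*I)/(p - 1)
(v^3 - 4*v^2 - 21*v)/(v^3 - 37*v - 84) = v/(v + 4)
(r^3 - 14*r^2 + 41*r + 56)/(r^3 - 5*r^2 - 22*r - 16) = (r - 7)/(r + 2)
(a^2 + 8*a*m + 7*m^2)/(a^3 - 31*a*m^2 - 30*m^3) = (a + 7*m)/(a^2 - a*m - 30*m^2)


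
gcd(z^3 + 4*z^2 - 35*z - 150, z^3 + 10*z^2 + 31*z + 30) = z + 5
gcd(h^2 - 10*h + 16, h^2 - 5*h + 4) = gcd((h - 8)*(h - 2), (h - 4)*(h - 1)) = 1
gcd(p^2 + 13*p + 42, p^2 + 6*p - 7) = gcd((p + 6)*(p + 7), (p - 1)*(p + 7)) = p + 7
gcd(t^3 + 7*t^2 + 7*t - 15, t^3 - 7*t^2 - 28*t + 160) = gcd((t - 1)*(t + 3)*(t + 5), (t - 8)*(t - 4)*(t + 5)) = t + 5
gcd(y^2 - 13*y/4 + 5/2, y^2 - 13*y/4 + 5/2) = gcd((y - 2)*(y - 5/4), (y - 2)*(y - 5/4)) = y^2 - 13*y/4 + 5/2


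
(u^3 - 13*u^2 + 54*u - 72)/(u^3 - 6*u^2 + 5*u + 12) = (u - 6)/(u + 1)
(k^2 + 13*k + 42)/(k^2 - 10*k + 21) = (k^2 + 13*k + 42)/(k^2 - 10*k + 21)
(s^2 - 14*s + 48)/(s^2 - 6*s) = (s - 8)/s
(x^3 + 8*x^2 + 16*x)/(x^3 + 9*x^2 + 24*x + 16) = x/(x + 1)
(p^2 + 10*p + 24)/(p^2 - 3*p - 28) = (p + 6)/(p - 7)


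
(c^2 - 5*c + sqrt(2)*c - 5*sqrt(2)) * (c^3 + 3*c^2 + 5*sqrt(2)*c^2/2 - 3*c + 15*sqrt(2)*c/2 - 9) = c^5 - 2*c^4 + 7*sqrt(2)*c^4/2 - 13*c^3 - 7*sqrt(2)*c^3 - 111*sqrt(2)*c^2/2 - 4*c^2 - 30*c + 6*sqrt(2)*c + 45*sqrt(2)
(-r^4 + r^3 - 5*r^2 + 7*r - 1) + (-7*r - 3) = -r^4 + r^3 - 5*r^2 - 4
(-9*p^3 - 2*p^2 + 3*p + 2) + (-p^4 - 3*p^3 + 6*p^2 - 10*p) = -p^4 - 12*p^3 + 4*p^2 - 7*p + 2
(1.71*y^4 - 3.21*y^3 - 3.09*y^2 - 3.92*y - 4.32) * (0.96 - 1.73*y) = -2.9583*y^5 + 7.1949*y^4 + 2.2641*y^3 + 3.8152*y^2 + 3.7104*y - 4.1472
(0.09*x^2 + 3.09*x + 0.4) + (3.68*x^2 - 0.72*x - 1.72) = 3.77*x^2 + 2.37*x - 1.32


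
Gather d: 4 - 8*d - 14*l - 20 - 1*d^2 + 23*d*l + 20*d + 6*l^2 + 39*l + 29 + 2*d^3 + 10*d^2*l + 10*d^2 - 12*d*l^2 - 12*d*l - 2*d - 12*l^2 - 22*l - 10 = 2*d^3 + d^2*(10*l + 9) + d*(-12*l^2 + 11*l + 10) - 6*l^2 + 3*l + 3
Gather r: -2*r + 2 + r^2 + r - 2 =r^2 - r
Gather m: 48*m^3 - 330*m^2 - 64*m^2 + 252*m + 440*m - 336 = 48*m^3 - 394*m^2 + 692*m - 336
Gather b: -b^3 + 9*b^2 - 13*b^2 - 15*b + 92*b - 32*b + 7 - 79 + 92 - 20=-b^3 - 4*b^2 + 45*b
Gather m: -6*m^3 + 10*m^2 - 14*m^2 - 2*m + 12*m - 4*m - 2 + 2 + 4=-6*m^3 - 4*m^2 + 6*m + 4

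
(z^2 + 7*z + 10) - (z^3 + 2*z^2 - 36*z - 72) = -z^3 - z^2 + 43*z + 82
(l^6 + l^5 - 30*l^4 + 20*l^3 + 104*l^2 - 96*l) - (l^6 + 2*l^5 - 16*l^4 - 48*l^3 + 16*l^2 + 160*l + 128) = -l^5 - 14*l^4 + 68*l^3 + 88*l^2 - 256*l - 128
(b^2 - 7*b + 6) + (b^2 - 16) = 2*b^2 - 7*b - 10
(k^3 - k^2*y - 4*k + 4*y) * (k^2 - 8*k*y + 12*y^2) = k^5 - 9*k^4*y + 20*k^3*y^2 - 4*k^3 - 12*k^2*y^3 + 36*k^2*y - 80*k*y^2 + 48*y^3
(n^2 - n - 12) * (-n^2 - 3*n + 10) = -n^4 - 2*n^3 + 25*n^2 + 26*n - 120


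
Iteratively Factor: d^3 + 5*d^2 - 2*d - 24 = (d - 2)*(d^2 + 7*d + 12) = (d - 2)*(d + 4)*(d + 3)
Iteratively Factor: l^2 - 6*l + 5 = (l - 1)*(l - 5)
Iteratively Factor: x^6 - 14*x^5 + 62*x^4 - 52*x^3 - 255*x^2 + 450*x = (x + 2)*(x^5 - 16*x^4 + 94*x^3 - 240*x^2 + 225*x) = x*(x + 2)*(x^4 - 16*x^3 + 94*x^2 - 240*x + 225) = x*(x - 5)*(x + 2)*(x^3 - 11*x^2 + 39*x - 45) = x*(x - 5)*(x - 3)*(x + 2)*(x^2 - 8*x + 15) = x*(x - 5)*(x - 3)^2*(x + 2)*(x - 5)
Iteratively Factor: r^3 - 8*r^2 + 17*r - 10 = (r - 1)*(r^2 - 7*r + 10) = (r - 5)*(r - 1)*(r - 2)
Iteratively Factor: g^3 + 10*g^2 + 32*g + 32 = (g + 2)*(g^2 + 8*g + 16) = (g + 2)*(g + 4)*(g + 4)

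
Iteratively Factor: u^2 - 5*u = (u)*(u - 5)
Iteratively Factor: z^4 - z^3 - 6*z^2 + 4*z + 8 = (z - 2)*(z^3 + z^2 - 4*z - 4) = (z - 2)^2*(z^2 + 3*z + 2) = (z - 2)^2*(z + 1)*(z + 2)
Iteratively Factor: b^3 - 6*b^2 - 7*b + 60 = (b + 3)*(b^2 - 9*b + 20) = (b - 5)*(b + 3)*(b - 4)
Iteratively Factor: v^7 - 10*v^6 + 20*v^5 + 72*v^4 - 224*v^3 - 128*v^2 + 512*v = (v)*(v^6 - 10*v^5 + 20*v^4 + 72*v^3 - 224*v^2 - 128*v + 512) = v*(v - 4)*(v^5 - 6*v^4 - 4*v^3 + 56*v^2 - 128) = v*(v - 4)*(v + 2)*(v^4 - 8*v^3 + 12*v^2 + 32*v - 64) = v*(v - 4)*(v + 2)^2*(v^3 - 10*v^2 + 32*v - 32) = v*(v - 4)*(v - 2)*(v + 2)^2*(v^2 - 8*v + 16) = v*(v - 4)^2*(v - 2)*(v + 2)^2*(v - 4)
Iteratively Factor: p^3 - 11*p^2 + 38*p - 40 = (p - 5)*(p^2 - 6*p + 8) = (p - 5)*(p - 2)*(p - 4)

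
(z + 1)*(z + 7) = z^2 + 8*z + 7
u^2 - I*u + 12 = (u - 4*I)*(u + 3*I)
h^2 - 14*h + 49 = (h - 7)^2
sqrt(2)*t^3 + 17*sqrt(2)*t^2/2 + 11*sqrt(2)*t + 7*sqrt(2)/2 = (t + 1)*(t + 7)*(sqrt(2)*t + sqrt(2)/2)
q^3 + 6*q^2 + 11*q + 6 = (q + 1)*(q + 2)*(q + 3)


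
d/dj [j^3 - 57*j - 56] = 3*j^2 - 57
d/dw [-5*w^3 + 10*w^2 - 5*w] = -15*w^2 + 20*w - 5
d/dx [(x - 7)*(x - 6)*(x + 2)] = 3*x^2 - 22*x + 16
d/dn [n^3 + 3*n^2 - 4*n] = 3*n^2 + 6*n - 4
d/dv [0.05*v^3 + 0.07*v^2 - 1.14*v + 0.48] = 0.15*v^2 + 0.14*v - 1.14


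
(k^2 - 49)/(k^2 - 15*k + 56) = (k + 7)/(k - 8)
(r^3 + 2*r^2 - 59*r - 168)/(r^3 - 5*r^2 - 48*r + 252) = (r^2 - 5*r - 24)/(r^2 - 12*r + 36)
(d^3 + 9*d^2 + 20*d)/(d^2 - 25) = d*(d + 4)/(d - 5)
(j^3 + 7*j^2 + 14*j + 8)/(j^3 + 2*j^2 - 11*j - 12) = (j + 2)/(j - 3)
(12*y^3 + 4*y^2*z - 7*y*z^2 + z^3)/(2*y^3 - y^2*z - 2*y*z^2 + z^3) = (6*y - z)/(y - z)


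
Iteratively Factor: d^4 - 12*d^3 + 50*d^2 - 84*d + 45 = (d - 5)*(d^3 - 7*d^2 + 15*d - 9) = (d - 5)*(d - 1)*(d^2 - 6*d + 9) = (d - 5)*(d - 3)*(d - 1)*(d - 3)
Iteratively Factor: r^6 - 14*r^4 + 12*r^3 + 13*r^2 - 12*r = (r - 3)*(r^5 + 3*r^4 - 5*r^3 - 3*r^2 + 4*r) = r*(r - 3)*(r^4 + 3*r^3 - 5*r^2 - 3*r + 4) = r*(r - 3)*(r - 1)*(r^3 + 4*r^2 - r - 4) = r*(r - 3)*(r - 1)^2*(r^2 + 5*r + 4) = r*(r - 3)*(r - 1)^2*(r + 1)*(r + 4)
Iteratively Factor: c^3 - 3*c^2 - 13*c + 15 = (c - 5)*(c^2 + 2*c - 3) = (c - 5)*(c - 1)*(c + 3)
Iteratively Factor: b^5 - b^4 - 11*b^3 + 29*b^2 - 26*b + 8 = (b - 1)*(b^4 - 11*b^2 + 18*b - 8) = (b - 1)*(b + 4)*(b^3 - 4*b^2 + 5*b - 2) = (b - 1)^2*(b + 4)*(b^2 - 3*b + 2) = (b - 2)*(b - 1)^2*(b + 4)*(b - 1)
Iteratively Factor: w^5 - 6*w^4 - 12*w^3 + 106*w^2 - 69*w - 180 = (w + 1)*(w^4 - 7*w^3 - 5*w^2 + 111*w - 180) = (w - 3)*(w + 1)*(w^3 - 4*w^2 - 17*w + 60) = (w - 3)*(w + 1)*(w + 4)*(w^2 - 8*w + 15) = (w - 3)^2*(w + 1)*(w + 4)*(w - 5)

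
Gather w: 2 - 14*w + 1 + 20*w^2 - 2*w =20*w^2 - 16*w + 3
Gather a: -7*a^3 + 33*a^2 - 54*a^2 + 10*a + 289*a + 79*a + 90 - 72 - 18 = -7*a^3 - 21*a^2 + 378*a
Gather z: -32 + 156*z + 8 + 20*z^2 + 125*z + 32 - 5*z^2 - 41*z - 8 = 15*z^2 + 240*z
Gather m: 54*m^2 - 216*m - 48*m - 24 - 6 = 54*m^2 - 264*m - 30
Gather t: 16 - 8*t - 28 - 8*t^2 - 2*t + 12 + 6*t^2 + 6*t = -2*t^2 - 4*t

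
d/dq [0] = 0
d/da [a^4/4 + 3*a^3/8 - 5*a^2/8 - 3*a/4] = a^3 + 9*a^2/8 - 5*a/4 - 3/4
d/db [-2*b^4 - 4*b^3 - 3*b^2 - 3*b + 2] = -8*b^3 - 12*b^2 - 6*b - 3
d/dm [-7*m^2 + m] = 1 - 14*m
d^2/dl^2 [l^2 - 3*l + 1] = 2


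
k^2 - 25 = (k - 5)*(k + 5)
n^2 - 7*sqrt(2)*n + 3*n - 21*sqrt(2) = (n + 3)*(n - 7*sqrt(2))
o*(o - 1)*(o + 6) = o^3 + 5*o^2 - 6*o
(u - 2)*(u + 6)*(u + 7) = u^3 + 11*u^2 + 16*u - 84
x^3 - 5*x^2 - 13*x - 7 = (x - 7)*(x + 1)^2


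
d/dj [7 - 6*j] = -6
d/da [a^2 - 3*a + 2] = 2*a - 3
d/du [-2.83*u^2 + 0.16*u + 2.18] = 0.16 - 5.66*u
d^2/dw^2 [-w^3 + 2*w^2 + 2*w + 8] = 4 - 6*w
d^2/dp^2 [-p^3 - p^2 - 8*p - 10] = -6*p - 2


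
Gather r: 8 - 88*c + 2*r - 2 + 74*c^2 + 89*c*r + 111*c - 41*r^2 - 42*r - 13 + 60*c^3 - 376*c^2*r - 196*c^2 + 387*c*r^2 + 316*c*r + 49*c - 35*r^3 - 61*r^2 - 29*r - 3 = 60*c^3 - 122*c^2 + 72*c - 35*r^3 + r^2*(387*c - 102) + r*(-376*c^2 + 405*c - 69) - 10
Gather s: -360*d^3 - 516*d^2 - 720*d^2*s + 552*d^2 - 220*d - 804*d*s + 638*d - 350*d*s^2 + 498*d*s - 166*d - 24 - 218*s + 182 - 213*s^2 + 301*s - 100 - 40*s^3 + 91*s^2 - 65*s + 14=-360*d^3 + 36*d^2 + 252*d - 40*s^3 + s^2*(-350*d - 122) + s*(-720*d^2 - 306*d + 18) + 72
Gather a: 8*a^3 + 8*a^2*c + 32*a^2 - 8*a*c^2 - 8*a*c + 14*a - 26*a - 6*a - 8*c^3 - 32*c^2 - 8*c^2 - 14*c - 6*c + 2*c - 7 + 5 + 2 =8*a^3 + a^2*(8*c + 32) + a*(-8*c^2 - 8*c - 18) - 8*c^3 - 40*c^2 - 18*c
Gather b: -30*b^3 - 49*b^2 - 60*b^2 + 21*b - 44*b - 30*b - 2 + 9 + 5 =-30*b^3 - 109*b^2 - 53*b + 12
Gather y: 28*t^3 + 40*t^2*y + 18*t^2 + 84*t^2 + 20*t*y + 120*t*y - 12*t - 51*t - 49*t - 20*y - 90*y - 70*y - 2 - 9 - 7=28*t^3 + 102*t^2 - 112*t + y*(40*t^2 + 140*t - 180) - 18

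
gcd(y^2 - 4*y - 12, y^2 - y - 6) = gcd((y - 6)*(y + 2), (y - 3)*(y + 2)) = y + 2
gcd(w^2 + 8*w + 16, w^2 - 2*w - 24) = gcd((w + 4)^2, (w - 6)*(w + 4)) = w + 4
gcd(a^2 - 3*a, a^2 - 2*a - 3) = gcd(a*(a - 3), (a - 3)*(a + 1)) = a - 3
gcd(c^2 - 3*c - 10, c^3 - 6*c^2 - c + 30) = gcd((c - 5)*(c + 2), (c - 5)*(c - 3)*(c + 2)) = c^2 - 3*c - 10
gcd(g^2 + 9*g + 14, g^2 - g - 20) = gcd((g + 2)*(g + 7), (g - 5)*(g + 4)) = 1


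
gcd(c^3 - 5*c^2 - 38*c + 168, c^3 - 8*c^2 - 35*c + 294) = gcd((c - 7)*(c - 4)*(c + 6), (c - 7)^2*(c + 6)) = c^2 - c - 42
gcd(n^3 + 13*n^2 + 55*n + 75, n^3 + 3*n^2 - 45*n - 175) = n^2 + 10*n + 25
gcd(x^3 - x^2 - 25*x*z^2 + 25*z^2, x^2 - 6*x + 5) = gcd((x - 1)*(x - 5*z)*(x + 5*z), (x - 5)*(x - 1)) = x - 1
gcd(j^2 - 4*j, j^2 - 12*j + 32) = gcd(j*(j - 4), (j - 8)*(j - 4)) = j - 4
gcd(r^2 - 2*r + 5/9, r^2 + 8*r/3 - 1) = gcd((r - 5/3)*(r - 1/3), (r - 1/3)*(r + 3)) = r - 1/3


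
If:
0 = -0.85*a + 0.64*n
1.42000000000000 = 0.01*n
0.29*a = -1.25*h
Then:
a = 106.92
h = -24.80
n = 142.00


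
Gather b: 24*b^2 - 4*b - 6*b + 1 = 24*b^2 - 10*b + 1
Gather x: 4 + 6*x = 6*x + 4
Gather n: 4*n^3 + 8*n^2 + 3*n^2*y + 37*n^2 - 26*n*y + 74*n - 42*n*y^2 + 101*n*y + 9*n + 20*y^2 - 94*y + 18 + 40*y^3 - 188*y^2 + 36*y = 4*n^3 + n^2*(3*y + 45) + n*(-42*y^2 + 75*y + 83) + 40*y^3 - 168*y^2 - 58*y + 18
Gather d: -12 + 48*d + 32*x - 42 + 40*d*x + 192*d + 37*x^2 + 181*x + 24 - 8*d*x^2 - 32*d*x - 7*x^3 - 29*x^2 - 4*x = d*(-8*x^2 + 8*x + 240) - 7*x^3 + 8*x^2 + 209*x - 30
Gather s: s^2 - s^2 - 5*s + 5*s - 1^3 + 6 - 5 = 0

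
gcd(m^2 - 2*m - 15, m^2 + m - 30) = m - 5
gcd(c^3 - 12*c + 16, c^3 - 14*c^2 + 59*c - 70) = c - 2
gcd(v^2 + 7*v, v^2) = v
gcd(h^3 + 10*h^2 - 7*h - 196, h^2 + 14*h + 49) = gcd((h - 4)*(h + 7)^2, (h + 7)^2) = h^2 + 14*h + 49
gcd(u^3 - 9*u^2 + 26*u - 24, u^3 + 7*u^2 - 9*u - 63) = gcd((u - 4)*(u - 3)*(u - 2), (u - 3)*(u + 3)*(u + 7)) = u - 3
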